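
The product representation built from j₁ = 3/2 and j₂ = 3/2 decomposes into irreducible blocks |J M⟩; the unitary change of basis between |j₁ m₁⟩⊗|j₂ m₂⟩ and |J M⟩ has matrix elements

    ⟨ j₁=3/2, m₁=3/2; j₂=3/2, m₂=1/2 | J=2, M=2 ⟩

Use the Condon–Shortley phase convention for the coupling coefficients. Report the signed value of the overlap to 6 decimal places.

√[5·1!2!2!/6! · 3!0!2!1!4!0!] = √(8)
  +(−1)^0/∏(0,1,0,2,2,0)! = 1/4  (running 1/4)
⟨..|..⟩ = √(8)·(1/4) = +0.707107

+√(1/2) = +0.707107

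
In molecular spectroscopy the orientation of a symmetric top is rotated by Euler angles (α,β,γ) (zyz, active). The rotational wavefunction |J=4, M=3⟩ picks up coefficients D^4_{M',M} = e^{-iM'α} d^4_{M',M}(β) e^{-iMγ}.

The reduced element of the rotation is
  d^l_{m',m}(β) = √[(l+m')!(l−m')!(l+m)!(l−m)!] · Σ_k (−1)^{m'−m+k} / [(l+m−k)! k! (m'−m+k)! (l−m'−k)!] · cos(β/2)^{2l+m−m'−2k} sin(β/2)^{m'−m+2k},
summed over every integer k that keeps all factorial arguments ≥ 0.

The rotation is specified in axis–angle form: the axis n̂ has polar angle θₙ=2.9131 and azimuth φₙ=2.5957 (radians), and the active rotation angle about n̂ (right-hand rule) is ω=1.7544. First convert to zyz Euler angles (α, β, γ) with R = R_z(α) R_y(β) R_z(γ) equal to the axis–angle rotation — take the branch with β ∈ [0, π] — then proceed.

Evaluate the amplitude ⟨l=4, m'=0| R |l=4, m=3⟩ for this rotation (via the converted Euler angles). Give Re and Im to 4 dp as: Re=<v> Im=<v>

Axis–angle → zyz. n̂ = (sinθₙcosφₙ, sinθₙsinφₙ, cosθₙ) = (-0.193590, +0.117600, -0.974009), ω = 1.7544.
R = I cosω + sinω [n̂]ₓ + (1−cosω) n̂n̂ᵀ gives
  R = [-0.138255, +0.930715, +0.338607; -0.984560, -0.166219, +0.054880; +0.107361, -0.325791, +0.939326]
β = atan2(√(R₁₃²+R₂₃²), R₃₃) = 0.350136; α = atan2(R₂₃, R₁₃) mod 2π = 0.160679; γ = atan2(R₃₂, −R₃₁) mod 2π = 4.394057
First d^4_{0,3}(β=0.3501), then the phase factors e^{-i(0)α} and e^{-i(3)γ}:
c=cos(0.350136/2)=0.984715, s=sin(0.350136/2)=0.174175; N=√[24·24·5040·1]=1703.830978
Admissible k: 3..4 (factorial args all ≥0)
  k=3: (−1)^0·1703.8310/(144)·0.9847^5·0.1742^3 = +0.057886
  k=4: (−1)^1·1703.8310/(144)·0.9847^3·0.1742^5 = -0.001811
d^4_{0,3}(0.3501) = +0.057886 -0.001811 = +0.056075
Phases: e^{-i·(0)·0.1607}=+1.000000+0.000000i, e^{-i·(3)·4.3941}=+0.816311-0.577613i ⇒ D=+0.045775-0.032390i

Re=0.0458 Im=-0.0324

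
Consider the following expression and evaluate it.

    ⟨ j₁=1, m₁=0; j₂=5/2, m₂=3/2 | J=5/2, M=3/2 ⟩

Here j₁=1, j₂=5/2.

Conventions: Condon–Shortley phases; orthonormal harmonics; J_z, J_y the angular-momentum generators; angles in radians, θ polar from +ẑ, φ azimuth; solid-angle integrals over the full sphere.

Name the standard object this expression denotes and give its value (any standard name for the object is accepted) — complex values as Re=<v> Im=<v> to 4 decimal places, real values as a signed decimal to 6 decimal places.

Clebsch–Gordan coefficient, −√(9/35) ≈ -0.507093

This is a Clebsch–Gordan (vector-coupling) coefficient.
triangle: 1!·1!·4!/7! = 24/5040
(j±m)!: 1!·1!·4!·1!·4!·1! = 576
prefactor² = (2J+1)·Δ·N² = 576/35
  k=0: +1/(0!·1!·1!·4!·0!·0!) = 1/24
  k=1: −1/(1!·0!·0!·3!·1!·1!) = -1/6
Σ = -1/8  ⇒  CG² = 576/35·(-1/8)² = 9/35
CG = −√(9/35) = -0.507093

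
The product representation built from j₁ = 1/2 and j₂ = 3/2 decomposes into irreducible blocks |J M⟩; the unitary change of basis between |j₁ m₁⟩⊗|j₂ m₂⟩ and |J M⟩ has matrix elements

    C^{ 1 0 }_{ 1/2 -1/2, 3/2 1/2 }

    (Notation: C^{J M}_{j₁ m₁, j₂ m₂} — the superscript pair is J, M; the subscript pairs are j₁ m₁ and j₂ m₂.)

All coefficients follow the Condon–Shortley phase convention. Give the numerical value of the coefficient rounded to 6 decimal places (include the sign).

−√(1/2) ≈ -0.707107

j₁+j₂−J=1  J+j₁−j₂=0  J−j₁+j₂=2  j₁+j₂+J+1=4
(j₁±m₁, j₂±m₂, J±M) = (0,1,2,1,1,1)
P² = 1/2
sum k=1..1:
  [1] −1/1 = -1
S = -1
C² = P²·S² = 1/2 ; C = -0.707107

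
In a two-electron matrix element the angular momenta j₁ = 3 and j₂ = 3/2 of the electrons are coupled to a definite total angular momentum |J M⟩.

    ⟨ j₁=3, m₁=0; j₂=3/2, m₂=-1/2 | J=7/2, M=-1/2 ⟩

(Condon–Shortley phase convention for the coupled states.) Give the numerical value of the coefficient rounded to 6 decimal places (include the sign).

+√(2/21) ≈ +0.308607

j₁+j₂−J=1  J+j₁−j₂=5  J−j₁+j₂=2  j₁+j₂+J+1=9
(j₁±m₁, j₂±m₂, J±M) = (3,3,1,2,3,4)
P² = 384/7
sum k=0..1:
  [0] +1/12 = 1/12
  [1] −1/24 = -1/24
S = 1/24
C² = P²·S² = 2/21 ; C = +0.308607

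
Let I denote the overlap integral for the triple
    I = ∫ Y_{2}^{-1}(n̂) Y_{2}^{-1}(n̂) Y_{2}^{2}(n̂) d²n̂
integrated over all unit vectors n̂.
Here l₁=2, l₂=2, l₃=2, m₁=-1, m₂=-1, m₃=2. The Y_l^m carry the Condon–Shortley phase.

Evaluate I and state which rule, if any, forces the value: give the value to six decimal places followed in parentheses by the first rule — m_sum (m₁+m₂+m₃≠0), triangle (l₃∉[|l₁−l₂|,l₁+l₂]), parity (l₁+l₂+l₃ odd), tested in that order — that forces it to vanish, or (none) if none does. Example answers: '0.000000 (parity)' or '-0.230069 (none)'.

Rules hold: Σm=0, L=6 even, 0≤2≤4.
N = 5·5·5 = 125
Δ = 2!·2!·2!/7! = 1/630
Racah Σ t=0..2: t=0:+1/8 t=1:−1/1 t=2:+1/8 = -3/4
⇒ 3j(2 2 2; 0 0 0)² = 2/35, sgn -1
Racah Σ t=1..1: t=1:−1/4 = -1/4
⇒ 3j(2 2 2; -1 -1 2)² = 3/35, sgn -1
4πI² = N·(3j₀)²·(3jₘ)² = 30/49
I = +1·√(0.612245/4π) = 0.22072812
No selection rule forces the value: the integral is nonzero (none).

0.220728 (none)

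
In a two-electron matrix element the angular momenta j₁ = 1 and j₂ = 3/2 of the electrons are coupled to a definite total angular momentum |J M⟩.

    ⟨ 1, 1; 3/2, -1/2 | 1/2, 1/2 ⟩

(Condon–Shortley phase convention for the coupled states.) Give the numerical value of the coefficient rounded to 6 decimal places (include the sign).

+0.408248  (= +√(1/6))

√[2·2!0!1!/4! · 2!0!1!2!1!0!] = √(2/3)
  +(−1)^0/∏(0,2,0,1,0,0)! = 1/2  (running 1/2)
⟨..|..⟩ = √(2/3)·(1/2) = +0.408248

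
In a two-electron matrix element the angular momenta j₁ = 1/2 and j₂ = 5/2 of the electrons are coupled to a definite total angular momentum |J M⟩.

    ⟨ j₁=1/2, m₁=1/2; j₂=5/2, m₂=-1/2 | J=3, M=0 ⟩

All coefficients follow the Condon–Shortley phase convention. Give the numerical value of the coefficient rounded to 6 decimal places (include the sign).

triangle: 0!×1!×5!/7! = 120/5040
(j±m)!: 1!×0!×2!×3!×3!×3! = 432
prefactor² = (2J+1)×Δ×N² = 72
  k=0: +1/(0!×0!×0!×2!×1!×3!) = 1/12
Σ = 1/12  ⇒  CG² = 72×(1/12)² = 1/2
CG = +√(1/2) = +0.707107

+√(1/2) ≈ +0.707107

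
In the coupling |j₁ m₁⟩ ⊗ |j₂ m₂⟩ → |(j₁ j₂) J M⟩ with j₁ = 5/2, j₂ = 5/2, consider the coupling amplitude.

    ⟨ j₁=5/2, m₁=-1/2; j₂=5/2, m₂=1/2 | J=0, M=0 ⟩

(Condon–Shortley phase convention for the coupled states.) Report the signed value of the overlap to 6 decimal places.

triangle: 5!*0!*0!/6! = 120/720
(j±m)!: 2!*3!*3!*2!*0!*0! = 144
prefactor² = (2J+1)*Δ*N² = 24
  k=3: −1/(3!*2!*0!*0!*0!*0!) = -1/12
Σ = -1/12  ⇒  CG² = 24*(-1/12)² = 1/6
CG = −√(1/6) = -0.408248

-0.408248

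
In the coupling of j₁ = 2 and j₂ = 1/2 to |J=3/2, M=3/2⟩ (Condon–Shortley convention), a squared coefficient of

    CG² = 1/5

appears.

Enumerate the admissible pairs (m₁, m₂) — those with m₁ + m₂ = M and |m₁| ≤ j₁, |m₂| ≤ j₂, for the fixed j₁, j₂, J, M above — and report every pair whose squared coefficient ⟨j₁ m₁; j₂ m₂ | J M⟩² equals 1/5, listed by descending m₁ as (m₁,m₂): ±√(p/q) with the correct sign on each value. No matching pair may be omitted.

Admissible pairs with m₁+m₂ = M = 3/2: (1,1/2), (2,-1/2)
  (m₁,m₂)=(2,-1/2): CG² = 4/5, CG = +√(4/5)
  (m₁,m₂)=(1,1/2): CG² = 1/5, CG = −√(1/5)   ← matches the target
Pairs with CG² = 1/5: (1,1/2): −√(1/5)

(1,1/2): −√(1/5)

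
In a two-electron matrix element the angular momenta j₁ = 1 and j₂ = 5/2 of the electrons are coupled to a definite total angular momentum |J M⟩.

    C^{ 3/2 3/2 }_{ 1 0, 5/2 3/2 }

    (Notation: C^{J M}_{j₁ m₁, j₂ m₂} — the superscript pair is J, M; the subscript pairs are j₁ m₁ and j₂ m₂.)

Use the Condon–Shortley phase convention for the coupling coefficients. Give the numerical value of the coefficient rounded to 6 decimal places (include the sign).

-0.516398  (= −√(4/15))

triangle: 2!*0!*3!/6! = 12/720
(j±m)!: 1!*1!*4!*1!*3!*0! = 144
prefactor² = (2J+1)*Δ*N² = 48/5
  k=1: −1/(1!*1!*0!*3!*0!*0!) = -1/6
Σ = -1/6  ⇒  CG² = 48/5*(-1/6)² = 4/15
CG = −√(4/15) = -0.516398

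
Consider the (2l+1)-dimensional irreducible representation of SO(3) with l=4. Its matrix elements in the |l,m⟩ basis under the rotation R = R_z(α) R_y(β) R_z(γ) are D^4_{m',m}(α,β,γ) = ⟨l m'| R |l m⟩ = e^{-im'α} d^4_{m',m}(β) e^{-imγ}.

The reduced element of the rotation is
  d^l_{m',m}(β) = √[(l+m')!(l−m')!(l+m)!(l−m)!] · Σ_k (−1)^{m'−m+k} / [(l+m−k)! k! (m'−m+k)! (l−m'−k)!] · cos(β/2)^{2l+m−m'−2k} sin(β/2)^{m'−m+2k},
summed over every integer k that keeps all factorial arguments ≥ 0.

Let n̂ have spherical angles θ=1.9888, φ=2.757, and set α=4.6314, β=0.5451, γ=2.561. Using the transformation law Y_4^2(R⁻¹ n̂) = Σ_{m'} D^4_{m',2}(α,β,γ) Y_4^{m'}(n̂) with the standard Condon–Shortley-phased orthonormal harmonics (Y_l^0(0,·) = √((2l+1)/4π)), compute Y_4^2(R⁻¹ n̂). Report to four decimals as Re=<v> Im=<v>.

Need the full column D^4_{m',2} for m'=−4..4 at α=4.6314, β=0.5451, γ=2.5610.
cos(β/2)=0.963088, sin(β/2)=0.269188
d^4_{-4,2}: single k=6 term ⇒ +0.001867;  D = +0.001250+0.001387i
d^4_{-3,2}: k∈[5..6] ⇒ +0.014173 -0.000369 = +0.013804;  D = -0.010968+0.008382i
d^4_{-2,2}: k∈[4..6] ⇒ +0.067761 -0.004235 +0.000028 = +0.063553;  D = -0.034380-0.053451i
d^4_{-1,2}: k∈[3..5] ⇒ +0.228566 -0.026785 +0.000418 = +0.202200;  D = +0.178351-0.095268i
d^4_{0,2}: k∈[2..4] ⇒ +0.548565 -0.114282 +0.003348 = +0.437631;  D = +0.174288+0.401428i
d^4_{1,2}: k∈[1..3] ⇒ +0.877713 -0.342849 +0.017856 = +0.552721;  D = -0.523143+0.178385i
d^4_{2,2}: k∈[0..2] ⇒ +0.740161 -0.693886 +0.067761 = +0.114036;  D = -0.027951-0.110558i
d^4_{3,2}: k∈[0..1] ⇒ -0.774071 +0.181419 = -0.592652;  D = -0.584442+0.098305i
d^4_{4,2}: single k=0 term ⇒ +0.305975;  D = +0.026176+0.304853i
Y_4^{m'}(θ=1.9888,φ=2.757) and Σ D·Y over m':
  (+0.0013+0.0014i)·(+0.0100+0.3085i)  (-0.0110+0.0084i)·(+0.1571+0.3546i)  (-0.0344-0.0535i)·(+0.0308+0.0298i)  (+0.1784-0.0953i)·(-0.3004-0.1216i)  (+0.1743+0.4014i)·(-0.1051+0.0000i)  (-0.5231+0.1784i)·(+0.3004-0.1216i)  (-0.0280-0.1106i)·(+0.0308-0.0298i)  (-0.5844+0.0983i)·(-0.1571+0.3546i)  (+0.0262+0.3049i)·(+0.0100-0.3085i)
Y_4^2(R⁻¹ n̂) = -0.076400-0.153173i

Re=-0.0764 Im=-0.1532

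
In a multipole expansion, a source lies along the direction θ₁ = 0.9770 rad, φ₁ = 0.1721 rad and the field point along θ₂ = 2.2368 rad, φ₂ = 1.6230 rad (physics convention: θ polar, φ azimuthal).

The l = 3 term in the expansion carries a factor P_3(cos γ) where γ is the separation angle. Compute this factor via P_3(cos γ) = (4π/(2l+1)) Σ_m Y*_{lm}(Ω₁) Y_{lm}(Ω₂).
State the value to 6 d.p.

Term-by-term m-sum for l=3 (normalisation 4π/7 = 1.795196):
  term(m=-3) = -0.016959+0.045098i   from Y*(Ω₁)=+0.206585+0.117270i, Y(Ω₂)=+0.031635+0.200346i
  term(m=-2) = +0.148960+0.036420i   from Y*(Ω₁)=+0.369765+0.132550i, Y(Ω₂)=+0.388265-0.040686i
  term(m=-1) = +0.004182-0.034712i   from Y*(Ω₁)=+0.149175+0.025929i, Y(Ω₂)=-0.012049-0.230596i
  term(m=+0) = -0.075377-0.000000i   from Y*(Ω₁)=-0.299567-0.000000i, Y(Ω₂)=+0.251621+0.000000i
  term(m=+1) = +0.004182+0.034712i   from Y*(Ω₁)=-0.149175+0.025929i, Y(Ω₂)=+0.012049-0.230596i
  term(m=+2) = +0.148960-0.036420i   from Y*(Ω₁)=+0.369765-0.132550i, Y(Ω₂)=+0.388265+0.040686i
  term(m=+3) = -0.016959-0.045098i   from Y*(Ω₁)=-0.206585+0.117270i, Y(Ω₂)=-0.031635+0.200346i
Σ over m = +0.196988+0.000000i; ×(4π/7) → +0.353632+0.000000i. Real part: 0.353632

0.353632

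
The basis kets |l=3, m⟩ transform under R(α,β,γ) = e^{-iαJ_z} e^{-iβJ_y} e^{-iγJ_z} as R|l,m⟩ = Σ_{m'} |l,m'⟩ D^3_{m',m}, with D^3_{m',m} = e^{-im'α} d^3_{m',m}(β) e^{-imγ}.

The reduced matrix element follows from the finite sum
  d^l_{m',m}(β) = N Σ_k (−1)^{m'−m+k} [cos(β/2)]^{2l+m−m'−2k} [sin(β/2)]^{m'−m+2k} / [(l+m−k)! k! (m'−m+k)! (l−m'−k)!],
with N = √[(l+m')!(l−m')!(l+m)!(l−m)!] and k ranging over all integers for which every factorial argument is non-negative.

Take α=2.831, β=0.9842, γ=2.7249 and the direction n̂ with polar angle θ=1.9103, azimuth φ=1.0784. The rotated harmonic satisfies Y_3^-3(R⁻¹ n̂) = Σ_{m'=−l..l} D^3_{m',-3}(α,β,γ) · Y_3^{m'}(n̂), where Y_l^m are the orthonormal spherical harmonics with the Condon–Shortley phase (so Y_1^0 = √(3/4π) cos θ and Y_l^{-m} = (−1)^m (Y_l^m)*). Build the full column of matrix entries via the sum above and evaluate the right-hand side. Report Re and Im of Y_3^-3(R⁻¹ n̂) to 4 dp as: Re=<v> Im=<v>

Need the full column D^3_{m',-3} for m'=−3..3 at α=2.8310, β=0.9842, γ=2.7249.
cos(β/2)=0.881343, sin(β/2)=0.472478
d^3_{-3,-3}: single k=0 term ⇒ +0.468672;  D = -0.268894-0.383861i
d^3_{-2,-3}: single k=0 term ⇒ -0.615433;  D = -0.182147-0.587861i
d^3_{-1,-3}: single k=0 term ⇒ +0.521660;  D = +0.005282-0.521633i
d^3_{0,-3}: single k=0 term ⇒ -0.322919;  D = +0.101800-0.306453i
d^3_{1,-3}: single k=0 term ⇒ +0.149920;  D = +0.088484-0.121024i
d^3_{2,-3}: single k=0 term ⇒ -0.050831;  D = +0.041106-0.029901i
d^3_{3,-3}: single k=0 term ⇒ +0.011125;  D = +0.010566-0.003482i
Y_3^{m'}(θ=1.9103,φ=1.0784) and Σ D·Y over m':
  (-0.2689-0.3839i)·(-0.3482+0.0327i)  (-0.1821-0.5879i)·(+0.1673+0.2521i)  (+0.0053-0.5216i)·(-0.0642+0.1196i)  (+0.1018-0.3065i)·(+0.3039+0.0000i)  (+0.0885-0.1210i)·(+0.0642+0.1196i)  (+0.0411-0.0299i)·(+0.1673-0.2521i)  (+0.0106-0.0035i)·(+0.3482+0.0327i)
Y_3^-3(R⁻¹ n̂) = +0.340207-0.091852i

Re=0.3402 Im=-0.0919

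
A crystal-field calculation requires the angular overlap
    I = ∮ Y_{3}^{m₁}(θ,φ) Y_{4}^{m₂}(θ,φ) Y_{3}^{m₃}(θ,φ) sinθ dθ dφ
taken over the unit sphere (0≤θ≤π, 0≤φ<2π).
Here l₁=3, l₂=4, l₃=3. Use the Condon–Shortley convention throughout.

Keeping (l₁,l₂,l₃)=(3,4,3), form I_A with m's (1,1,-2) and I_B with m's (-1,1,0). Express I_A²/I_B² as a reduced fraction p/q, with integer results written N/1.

32/15

l's match ⇒ only the (l;m) 3-j factors differ between A and B.
A: triangle coeff Δ(3,4,3) = 1/34650; Σ_t [1,2]: t=1:−1/144 t=2:+1/48 = 1/72; (3j)²=16/693 [(3 4 3; 1 1 -2)], sign=-1
B: triangle coeff Δ(3,4,3) = 1/34650; Σ_t [2,4]: t=2:+1/48 t=3:−1/24 t=4:+1/288 = -5/288; (3j)²=5/462 [(3 4 3; -1 1 0)], sign=+1
I_A²/I_B² = (16/693)/(5/462) = 32/15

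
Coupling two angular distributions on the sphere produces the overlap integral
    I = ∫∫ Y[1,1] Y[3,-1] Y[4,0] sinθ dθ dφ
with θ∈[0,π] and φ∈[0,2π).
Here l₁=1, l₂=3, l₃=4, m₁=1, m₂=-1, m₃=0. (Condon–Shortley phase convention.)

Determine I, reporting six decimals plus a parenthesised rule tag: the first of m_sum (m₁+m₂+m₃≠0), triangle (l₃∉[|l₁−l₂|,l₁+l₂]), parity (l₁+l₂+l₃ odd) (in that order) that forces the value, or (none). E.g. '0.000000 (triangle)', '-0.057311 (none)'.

0.150786 (none)

m-sum 0 ✓  L=8 even ✓  2≤4≤4 ✓
Π(2lᵢ+1) = 3×7×9 = 189
triangle coeff Δ(1,3,4) = 1/252
Σ_t [0,0]: t=0:+1/36 = 1/36
(3j)²=4/63 [(1 3 4; 0 0 0)], sign=+1
Σ_t [0,0]: t=0:+1/96 = 1/96
(3j)²=1/42 [(1 3 4; 1 -1 0)], sign=+1
⇒ 4πI² = 2/7
I = (+1)√(2/7/(4π)) = 0.15078601
No selection rule forces the value: the integral is nonzero (none).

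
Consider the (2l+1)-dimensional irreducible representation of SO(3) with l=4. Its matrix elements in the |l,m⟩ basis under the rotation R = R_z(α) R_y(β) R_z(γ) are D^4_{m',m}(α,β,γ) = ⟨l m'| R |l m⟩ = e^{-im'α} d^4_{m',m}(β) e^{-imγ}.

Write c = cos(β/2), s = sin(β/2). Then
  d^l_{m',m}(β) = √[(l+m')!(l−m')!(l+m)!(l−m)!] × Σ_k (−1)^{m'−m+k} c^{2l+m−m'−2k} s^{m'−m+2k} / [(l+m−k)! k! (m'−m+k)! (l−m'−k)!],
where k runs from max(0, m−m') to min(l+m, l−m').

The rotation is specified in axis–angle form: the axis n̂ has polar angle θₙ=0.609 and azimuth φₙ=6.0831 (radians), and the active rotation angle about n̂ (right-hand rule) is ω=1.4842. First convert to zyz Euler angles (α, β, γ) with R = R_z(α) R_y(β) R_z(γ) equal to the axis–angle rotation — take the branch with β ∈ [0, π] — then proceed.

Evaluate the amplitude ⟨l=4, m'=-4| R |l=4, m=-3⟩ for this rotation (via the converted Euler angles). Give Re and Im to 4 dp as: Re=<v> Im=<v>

Re=-0.5719 Im=0.2408

Axis–angle → zyz. n̂ = (sinθₙcosφₙ, sinθₙsinφₙ, cosθₙ) = (+0.560635, -0.113696, +0.820220), ω = 1.4842.
R = I cosω + sinω [n̂]ₓ + (1−cosω) n̂n̂ᵀ gives
  R = [+0.373615, -0.875376, +0.306803; +0.758918, +0.098297, -0.643725; +0.533343, +0.473344, +0.701064]
β = atan2(√(R₁₃²+R₂₃²), R₃₃) = 0.793908; α = atan2(R₂₃, R₁₃) mod 2π = 5.157147; γ = atan2(R₃₂, −R₃₁) mod 2π = 2.415725
D^4_{-4,-3}(5.1571,0.7939,2.4157) = e^{-i·-4·5.1571}·d^4_{-4,-3}(0.7939)·e^{-i·-3·2.4157}. Compute d first:
With c≡cos(β/2)=0.922243 and s≡sin(β/2)=0.386611, N=[1·40320·1·5040]^{1/2}=14255.272709
k∈{1} keeps every argument non-negative
  k=1: (−1)^0·14255.2727/(5040)·0.9222^7·0.3866^1 = +0.620492
d^4_{-4,-3}(0.7939) = +0.620492
D = (-0.206734+0.978397i)·(+0.620492)·(+0.570247+0.821473i) = -0.571856+0.240814i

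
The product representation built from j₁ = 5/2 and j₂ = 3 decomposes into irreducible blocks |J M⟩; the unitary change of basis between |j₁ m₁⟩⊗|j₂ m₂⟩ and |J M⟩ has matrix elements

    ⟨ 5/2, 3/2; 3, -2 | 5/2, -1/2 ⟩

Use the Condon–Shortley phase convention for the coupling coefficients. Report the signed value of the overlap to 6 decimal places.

+√(1/14) = +0.267261

√[6·3!2!3!/9! · 4!1!1!5!2!3!] = √(288/7)
  +(−1)^0/∏(0,3,1,1,1,2)! = 1/12  (running 1/12)
  +(−1)^1/∏(1,2,0,0,2,3)! = -1/24  (running 1/24)
⟨..|..⟩ = √(288/7)·(1/24) = +0.267261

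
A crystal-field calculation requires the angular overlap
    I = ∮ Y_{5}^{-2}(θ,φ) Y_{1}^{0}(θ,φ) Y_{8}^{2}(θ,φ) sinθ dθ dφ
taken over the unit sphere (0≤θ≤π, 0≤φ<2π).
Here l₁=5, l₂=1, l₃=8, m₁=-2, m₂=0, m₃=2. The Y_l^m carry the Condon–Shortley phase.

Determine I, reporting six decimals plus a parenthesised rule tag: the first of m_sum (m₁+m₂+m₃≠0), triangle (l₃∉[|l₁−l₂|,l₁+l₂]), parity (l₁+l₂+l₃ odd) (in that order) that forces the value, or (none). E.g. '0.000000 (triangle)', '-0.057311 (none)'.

0.000000 (triangle)

triangle: need 4≤l₃≤6, have 8; I=0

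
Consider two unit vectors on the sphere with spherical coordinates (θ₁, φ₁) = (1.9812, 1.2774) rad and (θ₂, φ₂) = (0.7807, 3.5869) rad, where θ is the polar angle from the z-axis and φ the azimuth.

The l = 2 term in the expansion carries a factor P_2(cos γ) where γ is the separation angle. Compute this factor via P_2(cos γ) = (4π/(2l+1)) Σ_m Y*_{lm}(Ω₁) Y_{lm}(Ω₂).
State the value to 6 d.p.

0.273215

Expand P_2 via completeness: Σ_{m} conj(Y_{2,m}) at Ω₁ times Y_{2,m} at Ω₂ —
  m=-2: (-0.270455+0.179831i) × (+0.120329-0.148745i) = -0.005795+0.061868i  (running Σ = -0.005795+0.061868i)
  m=-1: (-0.081740-0.270558i) × (-0.348589+0.166375i) = +0.073507+0.080714i  (running Σ = +0.067713+0.142582i)
  m=0: (-0.164775-0.000000i) × (+0.162141+0.000000i) = -0.026717-0.000000i  (running Σ = +0.040996+0.142582i)
  m=1: (+0.081740-0.270558i) × (+0.348589+0.166375i) = +0.073507-0.080714i  (running Σ = +0.114503+0.061868i)
  m=2: (-0.270455-0.179831i) × (+0.120329+0.148745i) = -0.005795-0.061868i  (running Σ = +0.108709-0.000000i)
Σ over m = +0.108709-0.000000i; ×(4π/5) → +0.273215-0.000000i. Real part: 0.273215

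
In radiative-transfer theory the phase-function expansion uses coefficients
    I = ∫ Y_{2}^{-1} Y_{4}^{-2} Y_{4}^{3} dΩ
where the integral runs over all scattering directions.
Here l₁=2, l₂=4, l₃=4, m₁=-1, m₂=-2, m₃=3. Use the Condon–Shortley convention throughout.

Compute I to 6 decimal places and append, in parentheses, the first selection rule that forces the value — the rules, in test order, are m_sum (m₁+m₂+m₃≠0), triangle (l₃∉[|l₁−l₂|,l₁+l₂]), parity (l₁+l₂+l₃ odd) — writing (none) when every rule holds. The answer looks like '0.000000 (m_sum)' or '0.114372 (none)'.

-0.187702 (none)

Rules hold: Σm=0, L=10 even, 2≤4≤6.
N = 5·9·9 = 405
Δ = 2!·2!·6!/11! = 1/13860
Racah Σ t=0..2: t=0:+1/192 t=1:−1/36 t=2:+1/192 = -5/288
⇒ 3j(2 4 4; 0 0 0)² = 20/693, sgn -1
Racah Σ t=1..2: t=1:−1/240 t=2:+1/1440 = -1/288
⇒ 3j(2 4 4; -1 -2 3)² = 5/132, sgn +1
4πI² = N·(3j₀)²·(3jₘ)² = 375/847
I = -1·√(0.442739/4π) = -0.18770204
No selection rule forces the value: the integral is nonzero (none).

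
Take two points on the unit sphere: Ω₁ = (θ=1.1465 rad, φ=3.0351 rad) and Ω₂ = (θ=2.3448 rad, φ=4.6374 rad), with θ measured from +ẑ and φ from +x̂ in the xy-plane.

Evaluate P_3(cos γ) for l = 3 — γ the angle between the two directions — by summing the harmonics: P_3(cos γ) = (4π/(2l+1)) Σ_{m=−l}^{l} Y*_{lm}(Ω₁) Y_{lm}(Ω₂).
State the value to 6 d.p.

Term-by-term m-sum for l=3 (normalisation 4π/7 = 1.795196):
  term(m=-3) = +0.004547+0.047968i   from Y*(Ω₁)=-0.299808+0.099180i, Y(Ω₂)=+0.034037-0.148737i
  term(m=-2) = +0.127400-0.008038i   from Y*(Ω₁)=+0.341530-0.073861i, Y(Ω₂)=+0.361224+0.054586i
  term(m=-1) = +0.000472+0.014982i   from Y*(Ω₁)=+0.044690-0.004777i, Y(Ω₂)=-0.024986+0.332565i
  term(m=+0) = -0.048046-0.000000i   from Y*(Ω₁)=-0.330702-0.000000i, Y(Ω₂)=+0.145286+0.000000i
  term(m=+1) = +0.000472-0.014982i   from Y*(Ω₁)=-0.044690-0.004777i, Y(Ω₂)=+0.024986+0.332565i
  term(m=+2) = +0.127400+0.008038i   from Y*(Ω₁)=+0.341530+0.073861i, Y(Ω₂)=+0.361224-0.054586i
  term(m=+3) = +0.004547-0.047968i   from Y*(Ω₁)=+0.299808+0.099180i, Y(Ω₂)=-0.034037-0.148737i
Accumulated sum +0.216793+0.000000i; after 4π/(2l+1) scaling, +0.389186+0.000000i ⇒ P_3 = 0.389186

0.389186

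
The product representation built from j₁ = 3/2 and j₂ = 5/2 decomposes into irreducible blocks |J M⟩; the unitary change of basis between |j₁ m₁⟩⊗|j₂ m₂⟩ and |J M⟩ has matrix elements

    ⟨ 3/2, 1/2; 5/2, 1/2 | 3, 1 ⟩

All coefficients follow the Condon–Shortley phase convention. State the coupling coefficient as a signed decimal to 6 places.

+0.129099

triangle: 1!·2!·4!/8! = 48/40320
(j±m)!: 2!·1!·3!·2!·4!·2! = 1152
prefactor² = (2J+1)·Δ·N² = 48/5
  k=0: +1/(0!·1!·1!·3!·1!·1!) = 1/6
  k=1: −1/(1!·0!·0!·2!·2!·2!) = -1/8
Σ = 1/24  ⇒  CG² = 48/5·(1/24)² = 1/60
CG = +√(1/60) = +0.129099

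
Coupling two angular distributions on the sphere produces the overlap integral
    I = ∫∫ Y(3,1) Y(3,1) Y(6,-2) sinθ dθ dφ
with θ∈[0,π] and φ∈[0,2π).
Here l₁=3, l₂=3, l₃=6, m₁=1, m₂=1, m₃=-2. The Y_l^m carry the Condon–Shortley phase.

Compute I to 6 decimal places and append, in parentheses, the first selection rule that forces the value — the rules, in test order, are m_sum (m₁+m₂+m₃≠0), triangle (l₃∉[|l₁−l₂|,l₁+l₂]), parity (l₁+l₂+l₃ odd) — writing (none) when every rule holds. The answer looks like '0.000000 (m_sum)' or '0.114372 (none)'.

0.242943 (none)

Rules hold: Σm=0, L=12 even, 0≤6≤6.
N = 7·7·13 = 637
Δ = 0!·6!·6!/13! = 1/12012
Racah Σ t=0..0: t=0:+1/1296 = 1/1296
⇒ 3j(3 3 6; 0 0 0)² = 100/3003, sgn +1
Racah Σ t=0..0: t=0:+1/2304 = 1/2304
⇒ 3j(3 3 6; 1 1 -2)² = 5/143, sgn +1
4πI² = N·(3j₀)²·(3jₘ)² = 3500/4719
I = +1·√(0.741683/4π) = 0.24294284
No selection rule forces the value: the integral is nonzero (none).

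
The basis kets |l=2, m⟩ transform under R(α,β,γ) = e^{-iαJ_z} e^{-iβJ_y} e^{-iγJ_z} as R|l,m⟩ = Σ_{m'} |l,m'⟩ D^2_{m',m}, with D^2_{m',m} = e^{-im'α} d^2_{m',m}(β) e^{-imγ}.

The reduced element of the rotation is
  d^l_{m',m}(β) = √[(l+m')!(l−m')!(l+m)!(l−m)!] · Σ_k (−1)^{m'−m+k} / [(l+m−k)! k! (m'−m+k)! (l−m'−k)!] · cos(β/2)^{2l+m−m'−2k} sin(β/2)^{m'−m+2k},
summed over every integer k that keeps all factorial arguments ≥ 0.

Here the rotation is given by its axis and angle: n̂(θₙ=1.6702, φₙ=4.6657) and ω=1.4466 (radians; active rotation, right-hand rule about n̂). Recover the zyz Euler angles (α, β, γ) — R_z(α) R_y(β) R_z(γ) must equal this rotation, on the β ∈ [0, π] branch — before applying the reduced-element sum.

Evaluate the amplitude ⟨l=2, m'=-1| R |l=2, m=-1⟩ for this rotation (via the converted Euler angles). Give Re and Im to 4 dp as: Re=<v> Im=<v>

Re=-0.4098 Im=0.0724

Axis–angle → zyz. n̂ = (sinθₙcosφₙ, sinθₙsinφₙ, cosθₙ) = (-0.046442, -0.993979, -0.099240), ω = 1.4466.
R = I cosω + sinω [n̂]ₓ + (1−cosω) n̂n̂ᵀ gives
  R = [+0.125767, +0.138919, -0.982285; -0.058032, +0.989482, +0.132507; +0.990361, +0.040339, +0.132506]
β = atan2(√(R₁₃²+R₂₃²), R₃₃) = 1.437900; α = atan2(R₂₃, R₁₃) mod 2π = 3.007506; γ = atan2(R₃₂, −R₃₁) mod 2π = 3.100883
D^2_{-1,-1}(3.0075,1.4379,3.1009) = e^{-i·-1·3.0075}·d^2_{-1,-1}(1.4379)·e^{-i·-1·3.1009}. Compute d first:
Half-angle: c=0.752498, s=0.658595. N=√(1·6·1·6)=6.000000
k∈{0,1} keeps every argument non-negative
  k=0: (−1)^0·6.0000/(6)·0.7525^4·0.6586^0 = +0.320642
  k=1: (−1)^1·6.0000/(2)·0.7525^2·0.6586^2 = -0.736832
d^2_{-1,-1}(1.4379) = +0.320642 -0.736832 = -0.416189
D = (-0.991024+0.133686i)·(-0.416189)·(-0.999171+0.040698i) = -0.409847+0.072378i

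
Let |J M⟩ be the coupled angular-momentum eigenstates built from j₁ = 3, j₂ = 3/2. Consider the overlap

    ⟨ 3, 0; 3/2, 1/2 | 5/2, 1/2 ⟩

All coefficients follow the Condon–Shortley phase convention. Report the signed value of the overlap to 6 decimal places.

−√(6/35) ≈ -0.414039

√[6·2!4!1!/8! · 3!3!2!1!3!2!] = √(216/35)
  +(−1)^1/∏(1,1,2,1,2,0)! = -1/4  (running -1/4)
  +(−1)^2/∏(2,0,1,0,3,1)! = 1/12  (running -1/6)
⟨..|..⟩ = √(216/35)·(-1/6) = -0.414039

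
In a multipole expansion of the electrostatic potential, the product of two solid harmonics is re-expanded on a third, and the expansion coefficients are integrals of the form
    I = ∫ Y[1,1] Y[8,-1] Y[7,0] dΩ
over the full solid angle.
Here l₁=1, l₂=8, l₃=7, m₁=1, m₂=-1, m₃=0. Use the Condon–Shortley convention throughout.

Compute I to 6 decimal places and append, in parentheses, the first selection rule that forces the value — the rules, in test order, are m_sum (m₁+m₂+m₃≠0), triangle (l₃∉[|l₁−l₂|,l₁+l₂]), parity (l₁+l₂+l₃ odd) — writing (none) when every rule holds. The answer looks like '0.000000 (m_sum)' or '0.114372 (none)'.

-0.183585 (none)

m-sum 0 ✓  L=16 even ✓  7≤7≤9 ✓
Π(2lᵢ+1) = 3×17×15 = 765
triangle coeff Δ(1,8,7) = 1/2040
Σ_t [1,1]: t=1:−1/25401600 = -1/25401600
(3j)²=8/255 [(1 8 7; 0 0 0)], sign=+1
Σ_t [0,0]: t=0:+1/50803200 = 1/50803200
(3j)²=3/170 [(1 8 7; 1 -1 0)], sign=-1
⇒ 4πI² = 36/85
I = (-1)√(36/85/(4π)) = -0.18358486
No selection rule forces the value: the integral is nonzero (none).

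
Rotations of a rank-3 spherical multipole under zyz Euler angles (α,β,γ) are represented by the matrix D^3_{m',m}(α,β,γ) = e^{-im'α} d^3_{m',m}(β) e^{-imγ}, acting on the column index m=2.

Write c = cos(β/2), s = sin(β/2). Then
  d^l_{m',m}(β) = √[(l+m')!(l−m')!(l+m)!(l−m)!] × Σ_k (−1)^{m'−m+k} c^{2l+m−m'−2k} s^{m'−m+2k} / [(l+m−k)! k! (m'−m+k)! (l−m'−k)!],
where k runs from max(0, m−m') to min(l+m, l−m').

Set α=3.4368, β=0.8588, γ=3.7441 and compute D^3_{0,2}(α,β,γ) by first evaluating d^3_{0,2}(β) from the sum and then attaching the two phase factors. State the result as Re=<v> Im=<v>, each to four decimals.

D^3_{0,2}(3.4368,0.8588,3.7441) = e^{-i·0·3.4368}·d^3_{0,2}(0.8588)·e^{-i·2·3.7441}. Compute d first:
Half-angle: c=0.909216, s=0.416325. N=√(6·6·120·1)=65.726707
Admissible k: 2..3 (factorial args all ≥0)
  k=2: (−1)^0·65.7267/(12)·0.9092^4·0.4163^2 = +0.648775
  k=3: (−1)^1·65.7267/(12)·0.9092^2·0.4163^4 = -0.136027
d^3_{0,2}(0.8588) = +0.648775 -0.136027 = +0.512748
D = (+1.000000+0.000000i)·(+0.512748)·(+0.357679-0.933844i) = +0.183399-0.478827i

Re=0.1834 Im=-0.4788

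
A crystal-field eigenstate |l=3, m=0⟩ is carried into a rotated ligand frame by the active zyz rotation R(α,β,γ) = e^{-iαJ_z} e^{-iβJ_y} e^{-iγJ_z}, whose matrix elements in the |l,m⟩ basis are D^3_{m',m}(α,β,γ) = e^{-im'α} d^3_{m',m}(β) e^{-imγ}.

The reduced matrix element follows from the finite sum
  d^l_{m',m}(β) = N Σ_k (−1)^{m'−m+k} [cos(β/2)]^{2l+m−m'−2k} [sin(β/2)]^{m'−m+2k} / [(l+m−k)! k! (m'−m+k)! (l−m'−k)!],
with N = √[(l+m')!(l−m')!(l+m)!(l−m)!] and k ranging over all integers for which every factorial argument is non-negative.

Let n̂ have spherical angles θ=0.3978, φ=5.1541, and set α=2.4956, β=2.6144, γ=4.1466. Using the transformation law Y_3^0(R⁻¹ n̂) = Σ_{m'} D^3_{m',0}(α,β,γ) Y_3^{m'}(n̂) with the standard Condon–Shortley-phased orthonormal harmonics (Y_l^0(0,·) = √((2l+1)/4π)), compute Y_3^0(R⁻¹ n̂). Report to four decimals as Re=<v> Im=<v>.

Need the full column D^3_{m',0} for m'=−3..3 at α=2.4956, β=2.6144, γ=4.1466.
cos(β/2)=0.260554, sin(β/2)=0.965459
d^3_{-3,0}: single k=3 term ⇒ +0.071189;  D = +0.025556+0.066444i
d^3_{-2,0}: k∈[2..3] ⇒ +0.023530 -0.323067 = -0.299537;  D = -0.082436+0.287970i
d^3_{-1,0}: k∈[1..3] ⇒ +0.004016 -0.165428 +0.757109 = +0.595698;  D = -0.475666+0.358605i
d^3_{0,0}: k∈[0..3] ⇒ +0.000313 -0.038664 +0.530854 -0.809848 = -0.317345;  D = -0.317345+0.000000i
d^3_{1,0}: k∈[0..2] ⇒ -0.004016 +0.165428 -0.757109 = -0.595698;  D = +0.475666+0.358605i
d^3_{2,0}: k∈[0..1] ⇒ +0.023530 -0.323067 = -0.299537;  D = -0.082436-0.287970i
d^3_{3,0}: single k=0 term ⇒ -0.071189;  D = -0.025556+0.066444i
Y_3^{m'}(θ=0.3978,φ=5.1541) and Σ D·Y over m':
  (+0.0256+0.0664i)·(-0.0235-0.0059i)  (-0.0824+0.2880i)·(-0.0897+0.1093i)  (-0.4757+0.3586i)·(+0.1739+0.3678i)  (-0.3173+0.0000i)·(+0.4299+0.0000i)  (+0.4757+0.3586i)·(-0.1739+0.3678i)  (-0.0824-0.2880i)·(-0.0897-0.1093i)  (-0.0256+0.0664i)·(+0.0235-0.0059i)
Y_3^0(R⁻¹ n̂) = -0.614248+0.000000i

Re=-0.6142 Im=0.0000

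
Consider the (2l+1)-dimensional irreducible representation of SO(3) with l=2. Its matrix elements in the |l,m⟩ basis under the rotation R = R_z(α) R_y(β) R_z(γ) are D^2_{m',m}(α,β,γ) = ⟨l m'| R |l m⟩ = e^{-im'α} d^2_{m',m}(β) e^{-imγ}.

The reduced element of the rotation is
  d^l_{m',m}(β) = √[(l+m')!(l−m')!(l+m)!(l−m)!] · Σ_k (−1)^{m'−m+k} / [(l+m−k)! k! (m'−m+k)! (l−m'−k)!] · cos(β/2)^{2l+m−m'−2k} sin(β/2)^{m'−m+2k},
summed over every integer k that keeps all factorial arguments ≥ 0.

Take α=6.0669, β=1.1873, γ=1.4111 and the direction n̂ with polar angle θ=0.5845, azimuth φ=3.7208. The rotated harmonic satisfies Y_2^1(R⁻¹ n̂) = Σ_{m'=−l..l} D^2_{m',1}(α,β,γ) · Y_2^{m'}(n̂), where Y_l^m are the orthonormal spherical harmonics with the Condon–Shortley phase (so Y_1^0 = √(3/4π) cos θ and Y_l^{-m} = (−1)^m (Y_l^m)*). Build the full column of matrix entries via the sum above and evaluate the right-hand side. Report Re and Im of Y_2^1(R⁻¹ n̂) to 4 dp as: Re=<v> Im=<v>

Re=-0.0191 Im=0.0300

Need the full column D^2_{m',1} for m'=−2..2 at α=6.0669, β=1.1873, γ=1.4111.
cos(β/2)=0.828904, sin(β/2)=0.559390
d^2_{-2,1}: single k=3 term ⇒ +0.290188;  D = -0.078206-0.279451i
d^2_{-1,1}: k∈[2..3] ⇒ +0.645000 -0.097917 = +0.547083;  D = -0.030942-0.546207i
d^2_{0,1}: k∈[1..2] ⇒ +0.780376 -0.355406 = +0.424970;  D = +0.067578-0.419563i
d^2_{1,1}: k∈[0..1] ⇒ +0.472082 -0.645000 = -0.172918;  D = -0.063493+0.160839i
d^2_{2,1}: single k=0 term ⇒ -0.637174;  D = -0.355698+0.528649i
Y_2^{m'}(θ=0.5845,φ=3.7208) and Σ D·Y over m':
  (-0.0782-0.2795i)·(+0.0471-0.1077i)  (-0.0309-0.5462i)·(-0.2975+0.1946i)  (+0.0676-0.4196i)·(+0.3427+0.0000i)  (-0.0635+0.1608i)·(+0.2975+0.1946i)  (-0.3557+0.5286i)·(+0.0471+0.1077i)
Y_2^1(R⁻¹ n̂) = -0.019058+0.030048i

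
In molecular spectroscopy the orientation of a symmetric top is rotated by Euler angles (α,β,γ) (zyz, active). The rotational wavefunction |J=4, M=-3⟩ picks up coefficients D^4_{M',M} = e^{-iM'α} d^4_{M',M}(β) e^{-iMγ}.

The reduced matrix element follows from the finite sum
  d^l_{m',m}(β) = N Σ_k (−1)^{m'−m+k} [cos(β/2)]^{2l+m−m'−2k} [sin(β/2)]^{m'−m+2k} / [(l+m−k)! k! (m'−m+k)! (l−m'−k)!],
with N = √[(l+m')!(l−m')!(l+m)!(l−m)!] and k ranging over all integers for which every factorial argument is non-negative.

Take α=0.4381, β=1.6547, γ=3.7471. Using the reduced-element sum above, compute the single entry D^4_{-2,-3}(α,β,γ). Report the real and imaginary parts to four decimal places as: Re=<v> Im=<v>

Re=0.4115 Im=-0.1982

D^4_{-2,-3}(0.4381,1.6547,3.7471) = e^{-i·-2·0.4381}·d^4_{-2,-3}(1.6547)·e^{-i·-3·3.7471}. Compute d first:
Half-angle: c=0.676829, s=0.736140. N=√(2·720·1·5040)=2693.993318
k: max(0,(-3)−(-2))=0 … min(4+(-3),4−(-2))=1
  k=0: (−1)^1·2693.9933/(720)·0.6768^7·0.7361^1 = -0.179216
  k=1: (−1)^2·2693.9933/(240)·0.6768^5·0.7361^3 = +0.636007
d^4_{-2,-3}(1.6547) = -0.179216 +0.636007 = +0.456791
D = (+0.640075+0.768312i)·(+0.456791)·(+0.243260-0.969961i) = +0.411540-0.198223i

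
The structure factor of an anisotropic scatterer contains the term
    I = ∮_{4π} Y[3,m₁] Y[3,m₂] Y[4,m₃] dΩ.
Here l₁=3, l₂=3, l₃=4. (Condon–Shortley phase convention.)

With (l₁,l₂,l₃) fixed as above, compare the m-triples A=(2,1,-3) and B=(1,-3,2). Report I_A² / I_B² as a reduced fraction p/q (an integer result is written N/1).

7/27

Same 3,3,4: normalisation and zero-m 3j drop out of the ratio.
A: Δ: 2! 4! 4! / 11! → 1/34650; sum: t=0:+1/288 t=1:−1/144 = -1/288; 3j²(3 3 4; 2 1 -3) = Δ·Π!·Σ² = 1/99  (sign +1)
B: Δ: 2! 4! 4! / 11! → 1/34650; sum: t=0:+1/192 = 1/192; 3j²(3 3 4; 1 -3 2) = Δ·Π!·Σ² = 3/77  (sign +1)
I_A²/I_B² = (1/99)/(3/77) = 7/27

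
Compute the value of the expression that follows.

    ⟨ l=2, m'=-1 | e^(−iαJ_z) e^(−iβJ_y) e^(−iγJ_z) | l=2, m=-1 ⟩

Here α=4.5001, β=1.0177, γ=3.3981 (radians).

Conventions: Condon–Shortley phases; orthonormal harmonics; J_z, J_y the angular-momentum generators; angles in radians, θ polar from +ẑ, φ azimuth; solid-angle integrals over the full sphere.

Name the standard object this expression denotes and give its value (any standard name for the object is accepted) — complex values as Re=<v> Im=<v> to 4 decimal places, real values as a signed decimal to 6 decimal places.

This is a Wigner D-matrix element — the rotation-matrix element ⟨l m'| R(α,β,γ) |l m⟩ in the angular-momentum basis.
First d^2_{-1,-1}(β=1.0177), then the phase factors e^{-i(-1)α} and e^{-i(-1)γ}:
With c≡cos(β/2)=0.873305 and s≡sin(β/2)=0.487173, N=[1·6·1·6]^{1/2}=6.000000
k: max(0,(-1)−(-1))=0 … min(2+(-1),2−(-1))=1
  k=0: (−1)^0·6.0000/(6)·0.8733^4·0.4872^0 = +0.581654
  k=1: (−1)^1·6.0000/(2)·0.8733^2·0.4872^2 = -0.543026
d^2_{-1,-1}(1.0177) = +0.581654 -0.543026 = +0.038628
Phases: e^{-i·(-1)·4.5001}=-0.210698-0.977551i, e^{-i·(-1)·3.3981}=-0.967282-0.253704i ⇒ D=-0.001708+0.038590i

Wigner D-matrix element, Re=-0.0017 Im=0.0386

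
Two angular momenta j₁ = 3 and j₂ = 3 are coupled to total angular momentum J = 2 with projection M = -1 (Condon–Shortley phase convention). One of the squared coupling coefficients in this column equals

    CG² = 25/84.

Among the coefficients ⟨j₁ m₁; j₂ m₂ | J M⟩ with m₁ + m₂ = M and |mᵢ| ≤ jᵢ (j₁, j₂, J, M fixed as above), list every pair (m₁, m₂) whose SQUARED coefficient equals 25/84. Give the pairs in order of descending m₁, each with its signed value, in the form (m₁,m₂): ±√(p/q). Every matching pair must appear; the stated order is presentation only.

Admissible pairs with m₁+m₂ = M = -1: (-3,2), (-2,1), (-1,0), (0,-1), (1,-2), (2,-3)
  (m₁,m₂)=(2,-3): CG² = 25/84, CG = +√(25/84)   ← matches the target
  (m₁,m₂)=(1,-2): CG² = 5/28, CG = −√(5/28)
  (m₁,m₂)=(0,-1): CG² = 1/42, CG = +√(1/42)
  (m₁,m₂)=(-1,0): CG² = 1/42, CG = +√(1/42)
  (m₁,m₂)=(-2,1): CG² = 5/28, CG = −√(5/28)
  (m₁,m₂)=(-3,2): CG² = 25/84, CG = +√(25/84)   ← matches the target
Pairs with CG² = 25/84: (2,-3): +√(25/84); (-3,2): +√(25/84)

(2,-3): +√(25/84); (-3,2): +√(25/84)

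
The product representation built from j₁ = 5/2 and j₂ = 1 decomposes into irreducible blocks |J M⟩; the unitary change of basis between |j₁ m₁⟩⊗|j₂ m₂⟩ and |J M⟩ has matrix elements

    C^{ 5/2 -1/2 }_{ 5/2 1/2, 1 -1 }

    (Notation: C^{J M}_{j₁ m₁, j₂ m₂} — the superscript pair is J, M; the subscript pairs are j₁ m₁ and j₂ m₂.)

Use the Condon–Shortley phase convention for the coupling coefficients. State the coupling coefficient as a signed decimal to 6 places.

√[6·1!4!1!/7! · 3!2!0!2!2!3!] = √(288/35)
  +(−1)^0/∏(0,1,2,0,2,1)! = 1/4  (running 1/4)
⟨..|..⟩ = √(288/35)·(1/4) = +0.717137

+0.717137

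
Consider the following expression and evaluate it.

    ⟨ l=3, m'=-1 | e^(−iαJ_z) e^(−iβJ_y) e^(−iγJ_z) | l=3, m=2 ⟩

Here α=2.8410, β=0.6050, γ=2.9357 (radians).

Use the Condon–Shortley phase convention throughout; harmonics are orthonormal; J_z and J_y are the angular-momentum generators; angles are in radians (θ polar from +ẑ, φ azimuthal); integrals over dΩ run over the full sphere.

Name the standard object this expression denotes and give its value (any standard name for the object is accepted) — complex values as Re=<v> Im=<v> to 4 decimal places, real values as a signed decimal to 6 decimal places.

Wigner D-matrix element, Re=-0.1375 Im=-0.0154

This is a Wigner D-matrix element — the rotation-matrix element ⟨l m'| R(α,β,γ) |l m⟩ in the angular-momentum basis.
First d^3_{-1,2}(β=0.6050), then the phase factors e^{-i(-1)α} and e^{-i(2)γ}:
c=cos(0.605000/2)=0.954595, s=sin(0.605000/2)=0.297908; N=√[2·24·120·1]=75.894664
k: max(0,(2)−(-1))=3 … min(3+(2),3−(-1))=4
  k=3: (−1)^0·75.8947/(12)·0.9546^3·0.2979^3 = +0.145456
  k=4: (−1)^1·75.8947/(24)·0.9546^1·0.2979^5 = -0.007083
d^3_{-1,2}(0.6050) = +0.145456 -0.007083 = +0.138373
Phases: e^{-i·(-1)·2.8410}=-0.955161+0.296086i, e^{-i·(2)·2.9357}=+0.916408+0.400246i ⇒ D=-0.137518-0.015354i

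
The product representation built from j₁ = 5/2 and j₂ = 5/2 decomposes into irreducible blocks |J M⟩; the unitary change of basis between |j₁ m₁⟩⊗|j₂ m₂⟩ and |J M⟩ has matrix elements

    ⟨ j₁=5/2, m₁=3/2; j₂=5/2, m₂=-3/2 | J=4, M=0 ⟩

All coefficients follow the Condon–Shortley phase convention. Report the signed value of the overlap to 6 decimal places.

+0.566947  (= +√(9/28))

triangle: 1!×4!×4!/10! = 576/3628800
(j±m)!: 4!×1!×1!×4!×4!×4! = 331776
prefactor² = (2J+1)×Δ×N² = 82944/175
  k=0: +1/(0!×1!×1!×1!×3!×3!) = 1/36
  k=1: −1/(1!×0!×0!×0!×4!×4!) = -1/576
Σ = 5/192  ⇒  CG² = 82944/175×(5/192)² = 9/28
CG = +√(9/28) = +0.566947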